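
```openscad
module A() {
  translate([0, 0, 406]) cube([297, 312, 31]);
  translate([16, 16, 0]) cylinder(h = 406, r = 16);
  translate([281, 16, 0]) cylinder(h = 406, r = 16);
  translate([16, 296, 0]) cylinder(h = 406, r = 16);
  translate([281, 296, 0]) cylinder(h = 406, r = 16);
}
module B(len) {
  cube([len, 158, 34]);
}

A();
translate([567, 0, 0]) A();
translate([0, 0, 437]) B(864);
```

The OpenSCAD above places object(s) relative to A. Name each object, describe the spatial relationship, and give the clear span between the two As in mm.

A is a stool. B is a beam. A beam spans the tops of two stools. The clear span between the two stools is 270 mm.

Second stool starts at x = 567; first ends at x = 297; clear span = 567 − 297 = 270 mm.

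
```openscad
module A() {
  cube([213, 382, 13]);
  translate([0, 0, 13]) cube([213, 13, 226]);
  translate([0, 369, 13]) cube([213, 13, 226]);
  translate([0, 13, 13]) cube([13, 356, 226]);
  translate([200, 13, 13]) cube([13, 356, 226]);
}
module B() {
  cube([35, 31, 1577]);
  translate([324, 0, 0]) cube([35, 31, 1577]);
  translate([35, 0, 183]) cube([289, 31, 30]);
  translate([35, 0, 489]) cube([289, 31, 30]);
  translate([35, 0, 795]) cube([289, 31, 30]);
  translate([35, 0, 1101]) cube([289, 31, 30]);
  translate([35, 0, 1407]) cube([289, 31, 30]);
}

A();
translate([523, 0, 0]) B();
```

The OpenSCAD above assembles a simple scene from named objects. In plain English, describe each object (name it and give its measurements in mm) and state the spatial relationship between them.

A is an open storage box with external size 213×382×239 mm and wall thickness 13 mm (the base is also 13 mm thick). The base covers the whole footprint; the four walls stand on the base, with the y-facing walls full-width and the x-facing walls fitting between their inner faces.

B is a straight ladder. Two 35×31 mm vertical rails, 1577 mm tall, stand 359 mm apart (outside-to-outside) with their front faces coplanar on the −y side. 5 rungs, each 31 mm deep and 30 mm tall, span between the inner faces of the rails, front faces flush with the rails. The lowest rung's underside is at z = 183 mm and rungs are spaced 306 mm apart (underside to underside).

The ladder is on the floor beside the open box on its +x side.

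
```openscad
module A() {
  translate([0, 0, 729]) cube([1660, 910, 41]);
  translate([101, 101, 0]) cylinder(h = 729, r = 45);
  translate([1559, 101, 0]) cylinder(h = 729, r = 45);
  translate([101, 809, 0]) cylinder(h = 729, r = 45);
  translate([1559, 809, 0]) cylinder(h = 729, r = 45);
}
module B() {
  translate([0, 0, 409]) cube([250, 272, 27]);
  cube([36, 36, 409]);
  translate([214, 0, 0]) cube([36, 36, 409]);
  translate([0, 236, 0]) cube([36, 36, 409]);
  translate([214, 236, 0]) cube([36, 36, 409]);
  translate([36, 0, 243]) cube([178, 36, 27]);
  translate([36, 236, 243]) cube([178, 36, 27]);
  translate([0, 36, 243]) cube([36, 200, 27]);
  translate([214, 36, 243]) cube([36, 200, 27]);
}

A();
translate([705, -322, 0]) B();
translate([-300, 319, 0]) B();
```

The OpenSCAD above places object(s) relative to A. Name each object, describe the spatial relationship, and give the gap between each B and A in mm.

Each stool's nearest face is 50 mm from the table's bounding box.

A is a table. B is a stool. Two stools sit around the table at the −y, −x sides. The gap between each stool and the table is 50 mm.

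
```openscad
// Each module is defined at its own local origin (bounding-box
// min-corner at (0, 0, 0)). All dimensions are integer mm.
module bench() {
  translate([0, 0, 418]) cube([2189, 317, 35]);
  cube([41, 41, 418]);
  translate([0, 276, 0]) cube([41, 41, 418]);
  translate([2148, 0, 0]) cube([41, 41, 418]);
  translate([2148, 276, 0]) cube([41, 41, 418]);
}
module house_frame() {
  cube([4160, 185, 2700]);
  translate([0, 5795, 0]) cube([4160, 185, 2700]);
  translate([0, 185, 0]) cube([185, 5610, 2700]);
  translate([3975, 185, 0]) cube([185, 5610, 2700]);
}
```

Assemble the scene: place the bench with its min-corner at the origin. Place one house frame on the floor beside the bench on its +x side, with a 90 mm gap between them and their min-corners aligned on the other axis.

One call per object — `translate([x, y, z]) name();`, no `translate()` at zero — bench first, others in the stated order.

bench();
translate([2279, 0, 0]) house_frame();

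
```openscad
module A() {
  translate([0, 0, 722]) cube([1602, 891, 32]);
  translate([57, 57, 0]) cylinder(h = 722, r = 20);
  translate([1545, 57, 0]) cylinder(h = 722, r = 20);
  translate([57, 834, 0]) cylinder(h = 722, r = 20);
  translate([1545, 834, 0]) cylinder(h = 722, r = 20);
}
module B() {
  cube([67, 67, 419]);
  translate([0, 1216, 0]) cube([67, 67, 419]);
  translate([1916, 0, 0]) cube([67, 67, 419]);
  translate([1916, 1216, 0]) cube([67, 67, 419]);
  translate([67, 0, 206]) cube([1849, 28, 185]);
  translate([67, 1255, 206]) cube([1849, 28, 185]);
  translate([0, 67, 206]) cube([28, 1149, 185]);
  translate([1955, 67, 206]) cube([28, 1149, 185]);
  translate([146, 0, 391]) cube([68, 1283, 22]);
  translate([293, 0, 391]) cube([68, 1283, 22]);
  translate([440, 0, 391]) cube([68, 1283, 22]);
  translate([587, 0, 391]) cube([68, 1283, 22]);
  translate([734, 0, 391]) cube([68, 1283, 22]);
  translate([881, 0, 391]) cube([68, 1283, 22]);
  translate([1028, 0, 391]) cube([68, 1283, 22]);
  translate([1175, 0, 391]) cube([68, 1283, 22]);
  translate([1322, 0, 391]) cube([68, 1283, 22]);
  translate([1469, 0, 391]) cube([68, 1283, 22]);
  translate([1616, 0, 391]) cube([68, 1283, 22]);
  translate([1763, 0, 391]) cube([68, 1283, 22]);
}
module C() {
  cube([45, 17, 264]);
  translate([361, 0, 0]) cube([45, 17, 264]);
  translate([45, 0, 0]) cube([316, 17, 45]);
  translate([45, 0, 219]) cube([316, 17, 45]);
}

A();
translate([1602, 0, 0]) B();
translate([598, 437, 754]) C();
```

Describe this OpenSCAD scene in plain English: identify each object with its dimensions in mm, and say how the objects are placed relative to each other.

A is a table: top 1602 mm (x) × 891 mm (y), 32 mm thick, upper face at z = 754 mm, on four round legs of 40 mm diameter, each leg's bounding box inset 37 mm from the nearest pair of top edges, running from z = 0 to the bottom of the top.

B is a bed frame 1983 mm long (x) by 1283 mm wide (y). Four 67×67 mm corner posts, 419 mm tall, at the corners of the footprint. Four rails of 28 mm thickness and 185 mm height run between adjacent posts with their undersides at z = 206 mm, their outer faces flush with the outside of the frame (the two x-running rails run between the posts' inner faces; the two y-running rails run between the posts' inner faces). 12 slats, each 68 mm wide (x) and 22 mm thick, lie across the top of the two x-running rails, running the full 1283 mm width of the frame in y; the slats are evenly spaced along x between the inner faces of the end posts with equal gaps (rounded down to the nearest mm) at the −x end and between each pair — any rounding remainder accumulates at the +x end.

C is a picture frame with a 316×174 mm rectangular opening (x by z) and a uniform 45 mm border on every side. Frame depth is 17 mm along y. It is built from two vertical stiles running the full outside height and two horizontal rails spanning the gap between the stiles.

The bed frame is against the table's +x side, with their −y faces flush. The picture frame is on top of the table, centred.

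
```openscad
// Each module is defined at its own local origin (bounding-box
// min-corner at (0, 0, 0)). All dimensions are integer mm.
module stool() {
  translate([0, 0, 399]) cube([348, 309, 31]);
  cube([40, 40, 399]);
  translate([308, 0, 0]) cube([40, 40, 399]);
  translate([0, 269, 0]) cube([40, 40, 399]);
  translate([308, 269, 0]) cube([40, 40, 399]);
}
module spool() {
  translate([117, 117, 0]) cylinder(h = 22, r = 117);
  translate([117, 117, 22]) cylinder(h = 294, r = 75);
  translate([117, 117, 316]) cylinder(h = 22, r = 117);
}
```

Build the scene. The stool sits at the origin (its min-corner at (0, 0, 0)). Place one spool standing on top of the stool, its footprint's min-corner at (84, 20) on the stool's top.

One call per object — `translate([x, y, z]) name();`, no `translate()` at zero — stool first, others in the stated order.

stool();
translate([84, 20, 430]) spool();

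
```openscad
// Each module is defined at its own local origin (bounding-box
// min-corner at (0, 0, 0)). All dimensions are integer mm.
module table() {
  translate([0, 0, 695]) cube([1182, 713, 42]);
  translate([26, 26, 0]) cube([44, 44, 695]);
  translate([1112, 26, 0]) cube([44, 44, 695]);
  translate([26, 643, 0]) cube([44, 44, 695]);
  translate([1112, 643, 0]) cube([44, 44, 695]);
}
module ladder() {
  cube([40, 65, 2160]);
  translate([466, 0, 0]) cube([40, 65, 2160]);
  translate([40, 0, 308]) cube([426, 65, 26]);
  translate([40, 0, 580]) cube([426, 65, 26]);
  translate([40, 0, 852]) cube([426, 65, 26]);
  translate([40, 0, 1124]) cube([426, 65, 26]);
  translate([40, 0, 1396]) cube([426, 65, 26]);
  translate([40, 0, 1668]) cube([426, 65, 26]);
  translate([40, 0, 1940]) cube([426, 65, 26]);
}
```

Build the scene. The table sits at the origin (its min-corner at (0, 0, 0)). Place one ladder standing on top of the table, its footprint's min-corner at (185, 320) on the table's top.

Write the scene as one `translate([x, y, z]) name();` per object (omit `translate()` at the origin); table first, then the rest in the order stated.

table();
translate([185, 320, 737]) ladder();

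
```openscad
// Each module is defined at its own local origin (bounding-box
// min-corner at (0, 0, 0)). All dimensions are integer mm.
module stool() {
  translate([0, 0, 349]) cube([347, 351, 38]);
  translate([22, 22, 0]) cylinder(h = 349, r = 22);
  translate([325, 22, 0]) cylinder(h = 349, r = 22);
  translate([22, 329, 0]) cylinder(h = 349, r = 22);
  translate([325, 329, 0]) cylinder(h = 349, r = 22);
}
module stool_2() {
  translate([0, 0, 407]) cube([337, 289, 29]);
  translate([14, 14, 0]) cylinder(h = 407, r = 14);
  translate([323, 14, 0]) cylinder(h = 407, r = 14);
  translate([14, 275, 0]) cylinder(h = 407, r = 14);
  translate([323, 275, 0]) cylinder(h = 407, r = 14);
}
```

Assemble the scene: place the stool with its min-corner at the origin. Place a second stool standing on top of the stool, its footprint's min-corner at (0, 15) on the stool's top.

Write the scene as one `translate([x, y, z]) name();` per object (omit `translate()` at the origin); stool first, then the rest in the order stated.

stool();
translate([0, 15, 387]) stool_2();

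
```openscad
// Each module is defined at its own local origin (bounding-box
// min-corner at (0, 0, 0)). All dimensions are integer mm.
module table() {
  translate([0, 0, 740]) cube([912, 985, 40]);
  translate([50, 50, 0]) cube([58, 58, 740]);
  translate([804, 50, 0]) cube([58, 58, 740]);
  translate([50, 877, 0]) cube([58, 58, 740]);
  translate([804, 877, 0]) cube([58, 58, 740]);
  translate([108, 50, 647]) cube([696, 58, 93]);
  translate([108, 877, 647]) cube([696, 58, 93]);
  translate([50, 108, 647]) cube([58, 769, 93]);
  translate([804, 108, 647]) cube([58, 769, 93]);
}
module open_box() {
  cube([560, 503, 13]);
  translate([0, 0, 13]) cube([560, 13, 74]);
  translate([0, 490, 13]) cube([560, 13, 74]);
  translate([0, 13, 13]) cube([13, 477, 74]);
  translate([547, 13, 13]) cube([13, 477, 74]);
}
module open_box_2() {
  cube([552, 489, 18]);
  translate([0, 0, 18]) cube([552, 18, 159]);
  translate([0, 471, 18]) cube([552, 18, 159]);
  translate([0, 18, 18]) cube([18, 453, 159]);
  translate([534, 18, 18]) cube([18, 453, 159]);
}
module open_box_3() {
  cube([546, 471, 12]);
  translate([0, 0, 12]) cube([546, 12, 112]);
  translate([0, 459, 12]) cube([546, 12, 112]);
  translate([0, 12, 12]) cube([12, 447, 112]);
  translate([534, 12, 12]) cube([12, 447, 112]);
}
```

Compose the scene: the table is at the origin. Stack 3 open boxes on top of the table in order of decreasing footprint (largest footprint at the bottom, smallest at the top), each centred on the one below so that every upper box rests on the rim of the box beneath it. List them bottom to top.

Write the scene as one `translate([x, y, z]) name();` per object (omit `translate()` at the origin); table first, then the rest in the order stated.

table();
translate([176, 241, 780]) open_box();
translate([180, 248, 867]) open_box_2();
translate([183, 257, 1044]) open_box_3();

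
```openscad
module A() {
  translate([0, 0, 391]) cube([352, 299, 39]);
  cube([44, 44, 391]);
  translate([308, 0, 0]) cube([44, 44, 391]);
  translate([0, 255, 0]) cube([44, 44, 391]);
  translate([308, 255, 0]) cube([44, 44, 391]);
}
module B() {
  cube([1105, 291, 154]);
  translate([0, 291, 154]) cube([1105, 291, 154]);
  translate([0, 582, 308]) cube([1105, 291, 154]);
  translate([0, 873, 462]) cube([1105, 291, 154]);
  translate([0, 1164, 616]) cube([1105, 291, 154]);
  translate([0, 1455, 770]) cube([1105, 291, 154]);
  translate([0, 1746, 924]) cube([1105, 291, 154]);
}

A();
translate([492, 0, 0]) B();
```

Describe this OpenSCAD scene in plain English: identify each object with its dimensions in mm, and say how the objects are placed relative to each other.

A is a four-legged stool. The seat is a 352×299×39 mm slab whose top surface is at z = 430 mm; four square legs, each 44×44 mm in cross-section, run from the floor (z = 0) to the underside of the seat, each flush with a corner of the seat.

B is a straight staircase of 7 solid steps. Each step is 1105 mm wide (x), 291 mm deep (y, the going) and 154 mm tall (the rise). The first step rests on the floor; each subsequent step sits one going further in +y and one rise higher in +z, directly behind and above the previous step with no overlap.

The staircase is on the floor beside the stool on its +x side.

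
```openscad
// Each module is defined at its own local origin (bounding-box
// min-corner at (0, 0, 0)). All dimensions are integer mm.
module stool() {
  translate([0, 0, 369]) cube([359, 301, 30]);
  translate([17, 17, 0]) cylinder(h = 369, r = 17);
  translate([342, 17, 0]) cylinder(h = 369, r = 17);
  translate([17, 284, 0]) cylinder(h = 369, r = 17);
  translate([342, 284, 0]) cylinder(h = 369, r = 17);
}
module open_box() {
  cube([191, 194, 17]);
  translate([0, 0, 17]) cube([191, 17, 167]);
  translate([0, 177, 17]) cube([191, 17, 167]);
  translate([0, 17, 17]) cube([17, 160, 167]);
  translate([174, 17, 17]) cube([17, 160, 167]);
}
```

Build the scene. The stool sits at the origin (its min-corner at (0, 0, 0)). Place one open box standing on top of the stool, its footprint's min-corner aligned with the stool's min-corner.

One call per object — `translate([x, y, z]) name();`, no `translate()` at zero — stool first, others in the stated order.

stool();
translate([0, 0, 399]) open_box();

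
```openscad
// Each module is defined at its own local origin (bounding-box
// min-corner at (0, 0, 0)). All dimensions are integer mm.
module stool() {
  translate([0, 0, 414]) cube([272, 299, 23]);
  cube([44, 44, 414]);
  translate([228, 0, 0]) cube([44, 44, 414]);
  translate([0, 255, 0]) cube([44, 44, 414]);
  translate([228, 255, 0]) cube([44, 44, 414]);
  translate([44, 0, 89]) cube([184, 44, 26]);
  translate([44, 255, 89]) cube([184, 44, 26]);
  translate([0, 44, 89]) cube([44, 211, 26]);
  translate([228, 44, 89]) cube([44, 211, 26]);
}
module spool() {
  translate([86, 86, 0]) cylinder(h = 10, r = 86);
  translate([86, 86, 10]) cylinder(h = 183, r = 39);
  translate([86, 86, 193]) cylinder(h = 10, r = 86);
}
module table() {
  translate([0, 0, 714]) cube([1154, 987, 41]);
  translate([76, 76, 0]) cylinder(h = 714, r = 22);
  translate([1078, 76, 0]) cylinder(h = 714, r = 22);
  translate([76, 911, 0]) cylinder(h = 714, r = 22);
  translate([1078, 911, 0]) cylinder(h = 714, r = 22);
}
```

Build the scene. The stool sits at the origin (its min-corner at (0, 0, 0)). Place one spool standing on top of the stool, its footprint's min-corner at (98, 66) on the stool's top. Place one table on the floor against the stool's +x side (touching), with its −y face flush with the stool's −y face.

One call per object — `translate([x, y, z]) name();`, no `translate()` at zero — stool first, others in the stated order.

stool();
translate([98, 66, 437]) spool();
translate([272, 0, 0]) table();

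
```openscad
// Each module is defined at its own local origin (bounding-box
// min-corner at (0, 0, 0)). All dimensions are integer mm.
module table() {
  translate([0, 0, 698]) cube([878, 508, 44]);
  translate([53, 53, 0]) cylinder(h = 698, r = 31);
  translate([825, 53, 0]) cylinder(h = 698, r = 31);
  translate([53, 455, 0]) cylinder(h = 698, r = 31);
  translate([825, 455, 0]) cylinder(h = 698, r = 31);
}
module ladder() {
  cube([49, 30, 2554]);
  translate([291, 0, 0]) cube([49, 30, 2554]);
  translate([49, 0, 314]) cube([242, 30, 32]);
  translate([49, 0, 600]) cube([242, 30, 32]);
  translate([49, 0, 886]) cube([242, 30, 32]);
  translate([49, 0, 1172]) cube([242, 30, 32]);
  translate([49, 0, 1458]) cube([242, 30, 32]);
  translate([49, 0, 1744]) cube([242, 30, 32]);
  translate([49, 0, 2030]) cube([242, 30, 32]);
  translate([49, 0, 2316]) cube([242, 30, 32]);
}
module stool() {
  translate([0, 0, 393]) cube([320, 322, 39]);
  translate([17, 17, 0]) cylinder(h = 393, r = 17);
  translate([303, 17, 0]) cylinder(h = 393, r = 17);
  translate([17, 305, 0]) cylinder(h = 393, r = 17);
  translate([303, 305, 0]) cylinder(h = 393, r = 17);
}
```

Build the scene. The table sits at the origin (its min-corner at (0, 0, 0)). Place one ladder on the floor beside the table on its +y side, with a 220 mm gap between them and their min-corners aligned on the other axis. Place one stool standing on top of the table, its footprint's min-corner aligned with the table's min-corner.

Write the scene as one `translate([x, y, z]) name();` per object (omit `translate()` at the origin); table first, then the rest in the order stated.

table();
translate([0, 728, 0]) ladder();
translate([0, 0, 742]) stool();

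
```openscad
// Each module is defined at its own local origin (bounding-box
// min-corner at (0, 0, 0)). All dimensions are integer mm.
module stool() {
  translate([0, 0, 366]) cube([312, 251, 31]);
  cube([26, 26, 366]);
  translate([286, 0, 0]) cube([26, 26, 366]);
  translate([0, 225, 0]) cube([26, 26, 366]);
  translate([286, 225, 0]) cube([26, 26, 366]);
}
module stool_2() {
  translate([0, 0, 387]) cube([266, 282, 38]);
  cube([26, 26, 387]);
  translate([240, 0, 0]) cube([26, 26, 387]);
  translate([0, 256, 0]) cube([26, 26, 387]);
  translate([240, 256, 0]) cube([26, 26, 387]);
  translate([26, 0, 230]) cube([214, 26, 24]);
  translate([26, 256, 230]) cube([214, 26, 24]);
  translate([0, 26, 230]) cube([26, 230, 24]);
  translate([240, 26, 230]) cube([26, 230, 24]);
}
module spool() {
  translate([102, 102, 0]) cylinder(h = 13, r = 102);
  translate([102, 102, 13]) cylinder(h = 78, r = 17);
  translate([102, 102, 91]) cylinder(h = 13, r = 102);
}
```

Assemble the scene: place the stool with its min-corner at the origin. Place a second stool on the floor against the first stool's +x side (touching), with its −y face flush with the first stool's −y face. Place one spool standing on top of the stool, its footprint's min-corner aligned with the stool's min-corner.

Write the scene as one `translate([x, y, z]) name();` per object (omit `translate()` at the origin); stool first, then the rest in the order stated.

stool();
translate([312, 0, 0]) stool_2();
translate([0, 0, 397]) spool();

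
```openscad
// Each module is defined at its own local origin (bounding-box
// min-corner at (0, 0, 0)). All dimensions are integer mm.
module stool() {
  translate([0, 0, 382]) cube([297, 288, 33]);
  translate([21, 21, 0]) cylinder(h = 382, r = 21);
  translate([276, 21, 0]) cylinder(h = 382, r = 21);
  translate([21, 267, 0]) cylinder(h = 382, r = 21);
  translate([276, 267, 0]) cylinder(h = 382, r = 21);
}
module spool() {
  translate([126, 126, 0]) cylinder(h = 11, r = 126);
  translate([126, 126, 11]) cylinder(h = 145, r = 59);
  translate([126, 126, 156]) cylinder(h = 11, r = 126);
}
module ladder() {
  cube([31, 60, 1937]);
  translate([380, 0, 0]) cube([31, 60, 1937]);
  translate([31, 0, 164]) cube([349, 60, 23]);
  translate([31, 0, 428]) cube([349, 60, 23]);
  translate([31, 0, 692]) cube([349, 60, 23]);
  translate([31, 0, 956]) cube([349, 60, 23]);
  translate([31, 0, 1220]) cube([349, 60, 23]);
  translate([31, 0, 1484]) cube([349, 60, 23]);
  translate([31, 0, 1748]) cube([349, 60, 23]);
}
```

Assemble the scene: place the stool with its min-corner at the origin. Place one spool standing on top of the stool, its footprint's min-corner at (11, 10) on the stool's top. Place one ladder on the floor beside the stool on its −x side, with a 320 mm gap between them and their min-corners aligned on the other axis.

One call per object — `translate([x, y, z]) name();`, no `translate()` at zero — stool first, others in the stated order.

stool();
translate([11, 10, 415]) spool();
translate([-731, 0, 0]) ladder();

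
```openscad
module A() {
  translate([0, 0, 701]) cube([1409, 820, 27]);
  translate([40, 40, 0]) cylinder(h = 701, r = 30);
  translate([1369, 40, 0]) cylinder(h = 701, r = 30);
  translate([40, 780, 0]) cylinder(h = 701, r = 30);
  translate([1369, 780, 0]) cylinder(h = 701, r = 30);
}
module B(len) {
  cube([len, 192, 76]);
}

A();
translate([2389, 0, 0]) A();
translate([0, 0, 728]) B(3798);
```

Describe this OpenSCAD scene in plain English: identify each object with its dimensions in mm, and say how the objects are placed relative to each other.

A is a table: top 1409 mm (x) × 820 mm (y), 27 mm thick, upper face at z = 728 mm, on four round legs of 60 mm diameter, each leg's bounding box inset 10 mm from the nearest pair of top edges, running from z = 0 to the bottom of the top.

B is a rectangular beam 3798 mm long (x), 192 mm deep (y), 76 mm thick (z).

The beam spans the tops of two tables placed 980 mm apart, resting at z = 728 mm.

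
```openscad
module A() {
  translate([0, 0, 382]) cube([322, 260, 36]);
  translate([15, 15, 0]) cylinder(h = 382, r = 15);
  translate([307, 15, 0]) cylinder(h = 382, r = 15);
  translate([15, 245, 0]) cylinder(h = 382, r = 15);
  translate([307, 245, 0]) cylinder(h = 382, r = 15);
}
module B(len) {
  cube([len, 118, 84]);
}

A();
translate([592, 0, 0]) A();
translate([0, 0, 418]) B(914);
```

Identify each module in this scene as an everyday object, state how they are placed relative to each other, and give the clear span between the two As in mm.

Second stool starts at x = 592; first ends at x = 322; clear span = 592 − 322 = 270 mm.

A is a stool. B is a beam. A beam spans the tops of two stools. The clear span between the two stools is 270 mm.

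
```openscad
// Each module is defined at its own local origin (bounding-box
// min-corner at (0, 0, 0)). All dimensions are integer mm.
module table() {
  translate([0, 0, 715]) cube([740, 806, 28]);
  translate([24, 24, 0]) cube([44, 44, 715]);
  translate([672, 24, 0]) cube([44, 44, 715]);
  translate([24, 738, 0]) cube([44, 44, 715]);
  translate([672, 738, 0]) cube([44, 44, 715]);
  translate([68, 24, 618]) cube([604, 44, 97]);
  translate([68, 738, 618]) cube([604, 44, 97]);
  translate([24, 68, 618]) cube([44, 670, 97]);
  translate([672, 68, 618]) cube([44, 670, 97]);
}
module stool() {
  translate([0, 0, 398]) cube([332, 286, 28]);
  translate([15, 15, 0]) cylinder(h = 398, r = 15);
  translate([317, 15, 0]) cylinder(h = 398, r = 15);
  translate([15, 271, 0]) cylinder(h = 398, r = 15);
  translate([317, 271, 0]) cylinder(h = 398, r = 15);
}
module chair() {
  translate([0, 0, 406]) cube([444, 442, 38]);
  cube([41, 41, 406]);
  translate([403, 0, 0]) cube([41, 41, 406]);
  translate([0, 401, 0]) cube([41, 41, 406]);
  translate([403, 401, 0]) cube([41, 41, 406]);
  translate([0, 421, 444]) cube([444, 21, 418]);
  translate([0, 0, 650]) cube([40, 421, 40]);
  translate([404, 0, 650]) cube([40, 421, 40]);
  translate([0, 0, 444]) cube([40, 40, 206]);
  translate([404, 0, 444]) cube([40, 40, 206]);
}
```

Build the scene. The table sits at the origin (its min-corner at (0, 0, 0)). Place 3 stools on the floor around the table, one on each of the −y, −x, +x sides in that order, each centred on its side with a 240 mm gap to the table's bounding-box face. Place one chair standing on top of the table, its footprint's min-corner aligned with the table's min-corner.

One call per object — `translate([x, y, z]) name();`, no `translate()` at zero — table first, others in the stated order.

table();
translate([204, -526, 0]) stool();
translate([-572, 260, 0]) stool();
translate([980, 260, 0]) stool();
translate([0, 0, 743]) chair();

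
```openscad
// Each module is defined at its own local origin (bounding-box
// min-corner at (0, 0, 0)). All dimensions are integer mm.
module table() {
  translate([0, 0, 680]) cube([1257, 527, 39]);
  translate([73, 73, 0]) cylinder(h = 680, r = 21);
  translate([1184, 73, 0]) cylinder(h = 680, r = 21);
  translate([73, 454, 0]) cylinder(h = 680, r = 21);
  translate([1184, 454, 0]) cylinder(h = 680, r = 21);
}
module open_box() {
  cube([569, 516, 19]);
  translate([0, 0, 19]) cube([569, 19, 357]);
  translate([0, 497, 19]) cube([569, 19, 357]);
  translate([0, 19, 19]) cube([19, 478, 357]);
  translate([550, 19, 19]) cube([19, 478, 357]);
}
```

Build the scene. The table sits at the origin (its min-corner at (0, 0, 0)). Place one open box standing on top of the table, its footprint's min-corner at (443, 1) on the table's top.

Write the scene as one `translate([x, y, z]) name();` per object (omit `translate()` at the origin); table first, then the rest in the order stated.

table();
translate([443, 1, 719]) open_box();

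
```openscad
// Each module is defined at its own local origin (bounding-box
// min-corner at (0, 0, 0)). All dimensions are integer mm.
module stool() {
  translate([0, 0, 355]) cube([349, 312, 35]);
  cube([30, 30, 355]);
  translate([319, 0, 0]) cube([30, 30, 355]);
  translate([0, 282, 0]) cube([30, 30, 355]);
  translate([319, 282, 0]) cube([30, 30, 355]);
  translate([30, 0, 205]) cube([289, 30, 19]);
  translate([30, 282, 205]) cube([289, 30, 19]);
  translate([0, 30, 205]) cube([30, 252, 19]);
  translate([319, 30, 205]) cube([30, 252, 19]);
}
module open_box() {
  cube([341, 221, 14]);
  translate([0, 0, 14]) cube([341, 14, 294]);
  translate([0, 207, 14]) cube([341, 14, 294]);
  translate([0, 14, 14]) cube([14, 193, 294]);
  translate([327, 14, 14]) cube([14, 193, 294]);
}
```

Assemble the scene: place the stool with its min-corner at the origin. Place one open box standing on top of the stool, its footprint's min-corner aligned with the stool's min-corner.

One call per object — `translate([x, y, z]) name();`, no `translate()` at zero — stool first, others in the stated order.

stool();
translate([0, 0, 390]) open_box();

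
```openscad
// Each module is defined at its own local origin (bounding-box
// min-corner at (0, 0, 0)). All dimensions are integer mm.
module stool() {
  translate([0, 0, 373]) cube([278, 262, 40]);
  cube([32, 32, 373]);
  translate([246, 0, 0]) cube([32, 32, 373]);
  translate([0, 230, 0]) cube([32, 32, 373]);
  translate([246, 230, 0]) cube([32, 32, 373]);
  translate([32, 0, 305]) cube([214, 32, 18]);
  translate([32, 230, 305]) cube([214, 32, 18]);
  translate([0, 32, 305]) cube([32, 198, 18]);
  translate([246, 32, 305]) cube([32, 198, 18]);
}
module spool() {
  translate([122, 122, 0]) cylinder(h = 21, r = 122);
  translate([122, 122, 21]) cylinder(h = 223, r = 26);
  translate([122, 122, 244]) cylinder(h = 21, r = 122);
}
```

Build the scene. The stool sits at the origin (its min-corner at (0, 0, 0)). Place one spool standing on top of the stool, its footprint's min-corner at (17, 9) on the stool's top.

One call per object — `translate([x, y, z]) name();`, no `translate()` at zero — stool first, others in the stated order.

stool();
translate([17, 9, 413]) spool();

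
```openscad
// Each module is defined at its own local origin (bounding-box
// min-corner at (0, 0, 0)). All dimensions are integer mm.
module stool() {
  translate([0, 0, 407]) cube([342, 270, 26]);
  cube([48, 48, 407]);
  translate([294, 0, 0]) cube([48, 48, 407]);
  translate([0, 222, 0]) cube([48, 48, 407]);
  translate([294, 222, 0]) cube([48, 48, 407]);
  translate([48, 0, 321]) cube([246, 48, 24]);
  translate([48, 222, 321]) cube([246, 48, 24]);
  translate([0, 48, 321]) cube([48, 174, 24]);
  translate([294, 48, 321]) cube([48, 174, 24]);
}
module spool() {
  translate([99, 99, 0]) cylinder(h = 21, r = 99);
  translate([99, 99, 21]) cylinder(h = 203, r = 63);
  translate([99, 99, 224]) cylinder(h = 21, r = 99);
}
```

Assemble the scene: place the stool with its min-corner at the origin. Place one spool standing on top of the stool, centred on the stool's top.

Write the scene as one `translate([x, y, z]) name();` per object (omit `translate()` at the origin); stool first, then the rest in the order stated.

stool();
translate([72, 36, 433]) spool();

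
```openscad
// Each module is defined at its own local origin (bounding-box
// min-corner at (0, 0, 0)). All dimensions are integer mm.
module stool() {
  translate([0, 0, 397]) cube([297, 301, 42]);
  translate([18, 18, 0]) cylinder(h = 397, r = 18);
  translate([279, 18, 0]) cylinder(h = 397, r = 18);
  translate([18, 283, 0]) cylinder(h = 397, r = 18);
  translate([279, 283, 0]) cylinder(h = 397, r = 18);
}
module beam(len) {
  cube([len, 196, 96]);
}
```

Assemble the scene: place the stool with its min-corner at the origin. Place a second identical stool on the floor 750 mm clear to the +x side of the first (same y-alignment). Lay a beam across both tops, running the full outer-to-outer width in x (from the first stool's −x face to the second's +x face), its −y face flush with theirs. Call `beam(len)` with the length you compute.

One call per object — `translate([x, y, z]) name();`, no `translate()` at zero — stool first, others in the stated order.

stool();
translate([1047, 0, 0]) stool();
translate([0, 0, 439]) beam(1344);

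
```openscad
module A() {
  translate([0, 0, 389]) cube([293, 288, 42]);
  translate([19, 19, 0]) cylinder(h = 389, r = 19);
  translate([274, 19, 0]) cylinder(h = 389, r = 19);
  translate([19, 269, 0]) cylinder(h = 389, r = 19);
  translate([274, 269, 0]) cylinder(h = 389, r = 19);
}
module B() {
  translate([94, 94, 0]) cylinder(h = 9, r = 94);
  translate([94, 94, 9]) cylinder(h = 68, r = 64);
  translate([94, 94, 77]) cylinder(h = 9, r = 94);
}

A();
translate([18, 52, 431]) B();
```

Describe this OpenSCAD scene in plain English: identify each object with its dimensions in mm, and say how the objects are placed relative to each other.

A is a four-legged stool. The seat is a 293×288×42 mm slab whose top surface is at z = 431 mm; four round legs, each 38 mm in diameter, run from the floor (z = 0) to the underside of the seat, each leg's axis is inset half a diameter from the nearest pair of seat edges (so the leg's bounding box is flush with the corner).

B is a spool: two coaxial disc flanges of radius 94 mm and thickness 9 mm, joined by a core cylinder of radius 64 mm and height 68 mm. The lower flange rests on z = 0 and the three cylinders share a vertical axis.

The spool is on top of the stool.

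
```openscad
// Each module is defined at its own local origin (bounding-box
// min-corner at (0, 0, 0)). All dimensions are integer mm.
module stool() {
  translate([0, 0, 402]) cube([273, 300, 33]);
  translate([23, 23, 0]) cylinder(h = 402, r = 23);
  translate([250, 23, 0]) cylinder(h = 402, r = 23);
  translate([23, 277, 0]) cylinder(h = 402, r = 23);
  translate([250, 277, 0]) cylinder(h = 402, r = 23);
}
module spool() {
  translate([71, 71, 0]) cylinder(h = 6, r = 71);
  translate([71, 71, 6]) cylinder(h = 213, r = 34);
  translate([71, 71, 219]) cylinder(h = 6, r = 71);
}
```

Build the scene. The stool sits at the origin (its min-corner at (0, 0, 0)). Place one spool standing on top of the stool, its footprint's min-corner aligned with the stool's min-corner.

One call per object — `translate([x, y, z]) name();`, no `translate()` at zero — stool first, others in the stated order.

stool();
translate([0, 0, 435]) spool();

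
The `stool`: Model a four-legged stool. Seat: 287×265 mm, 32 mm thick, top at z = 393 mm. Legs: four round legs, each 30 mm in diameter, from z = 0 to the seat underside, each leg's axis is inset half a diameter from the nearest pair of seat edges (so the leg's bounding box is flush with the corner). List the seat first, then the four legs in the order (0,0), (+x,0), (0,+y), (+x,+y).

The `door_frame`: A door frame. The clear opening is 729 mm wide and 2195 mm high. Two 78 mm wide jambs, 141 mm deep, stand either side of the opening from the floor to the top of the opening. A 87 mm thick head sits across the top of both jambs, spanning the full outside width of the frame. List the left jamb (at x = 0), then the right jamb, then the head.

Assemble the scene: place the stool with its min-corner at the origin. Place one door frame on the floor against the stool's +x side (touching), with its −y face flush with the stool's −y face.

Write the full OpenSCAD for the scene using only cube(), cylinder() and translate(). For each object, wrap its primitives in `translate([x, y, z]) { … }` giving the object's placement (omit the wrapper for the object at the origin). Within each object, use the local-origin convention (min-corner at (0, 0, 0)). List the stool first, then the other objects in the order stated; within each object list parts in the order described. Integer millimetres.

translate([0, 0, 361]) cube([287, 265, 32]);
translate([15, 15, 0]) cylinder(h = 361, r = 15);
translate([272, 15, 0]) cylinder(h = 361, r = 15);
translate([15, 250, 0]) cylinder(h = 361, r = 15);
translate([272, 250, 0]) cylinder(h = 361, r = 15);
translate([287, 0, 0]) {
  cube([78, 141, 2195]);
  translate([807, 0, 0]) cube([78, 141, 2195]);
  translate([0, 0, 2195]) cube([885, 141, 87]);
}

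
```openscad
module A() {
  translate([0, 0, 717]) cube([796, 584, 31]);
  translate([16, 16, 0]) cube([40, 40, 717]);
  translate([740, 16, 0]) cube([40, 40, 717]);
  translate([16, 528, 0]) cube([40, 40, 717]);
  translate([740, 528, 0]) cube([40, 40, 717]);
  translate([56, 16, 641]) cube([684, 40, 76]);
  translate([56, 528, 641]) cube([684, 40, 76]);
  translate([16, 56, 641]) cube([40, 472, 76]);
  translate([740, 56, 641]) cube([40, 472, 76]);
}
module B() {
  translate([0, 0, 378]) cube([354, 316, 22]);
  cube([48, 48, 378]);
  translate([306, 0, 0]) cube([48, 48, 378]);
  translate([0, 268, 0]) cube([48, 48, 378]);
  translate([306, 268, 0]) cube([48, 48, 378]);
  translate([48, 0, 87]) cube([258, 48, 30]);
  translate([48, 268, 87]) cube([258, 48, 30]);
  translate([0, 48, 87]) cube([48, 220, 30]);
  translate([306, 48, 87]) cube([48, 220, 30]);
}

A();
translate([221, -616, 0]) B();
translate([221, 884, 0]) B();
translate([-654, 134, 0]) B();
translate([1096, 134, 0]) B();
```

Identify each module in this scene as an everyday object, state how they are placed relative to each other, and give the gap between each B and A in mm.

A is a table. B is a stool. Four stools sit around the table at the −y, +y, −x, +x sides. The gap between each stool and the table is 300 mm.

Each stool's nearest face is 300 mm from the table's bounding box.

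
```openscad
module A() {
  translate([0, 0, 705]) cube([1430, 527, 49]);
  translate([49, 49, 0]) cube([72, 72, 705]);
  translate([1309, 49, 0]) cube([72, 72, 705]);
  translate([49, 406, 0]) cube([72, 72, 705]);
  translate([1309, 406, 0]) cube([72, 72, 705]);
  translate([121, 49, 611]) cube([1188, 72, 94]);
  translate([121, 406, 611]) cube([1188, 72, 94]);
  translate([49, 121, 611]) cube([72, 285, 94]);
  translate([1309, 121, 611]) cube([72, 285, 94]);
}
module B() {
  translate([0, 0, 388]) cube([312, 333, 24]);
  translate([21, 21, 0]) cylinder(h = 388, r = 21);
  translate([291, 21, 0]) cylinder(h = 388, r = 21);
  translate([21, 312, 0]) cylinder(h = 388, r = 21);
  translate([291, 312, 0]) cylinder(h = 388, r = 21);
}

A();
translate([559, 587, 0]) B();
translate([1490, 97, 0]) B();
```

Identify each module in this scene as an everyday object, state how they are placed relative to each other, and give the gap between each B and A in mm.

Each stool's nearest face is 60 mm from the table's bounding box.

A is a table. B is a stool. Two stools sit around the table at the +y, +x sides. The gap between each stool and the table is 60 mm.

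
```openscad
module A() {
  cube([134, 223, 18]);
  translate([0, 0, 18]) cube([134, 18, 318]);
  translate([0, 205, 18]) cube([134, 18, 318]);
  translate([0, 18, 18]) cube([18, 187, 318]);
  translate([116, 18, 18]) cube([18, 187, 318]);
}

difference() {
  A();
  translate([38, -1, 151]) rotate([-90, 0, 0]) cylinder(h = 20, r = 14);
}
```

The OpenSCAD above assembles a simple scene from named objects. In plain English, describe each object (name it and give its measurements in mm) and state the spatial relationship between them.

A is an open storage box with external size 134×223×336 mm and wall thickness 18 mm (the base is also 18 mm thick). The base covers the whole footprint; the four walls stand on the base, with the y-facing walls full-width and the x-facing walls fitting between their inner faces.

The open box has a circular hole of radius 14 mm through its front wall, centred at (x = 38, z = 151).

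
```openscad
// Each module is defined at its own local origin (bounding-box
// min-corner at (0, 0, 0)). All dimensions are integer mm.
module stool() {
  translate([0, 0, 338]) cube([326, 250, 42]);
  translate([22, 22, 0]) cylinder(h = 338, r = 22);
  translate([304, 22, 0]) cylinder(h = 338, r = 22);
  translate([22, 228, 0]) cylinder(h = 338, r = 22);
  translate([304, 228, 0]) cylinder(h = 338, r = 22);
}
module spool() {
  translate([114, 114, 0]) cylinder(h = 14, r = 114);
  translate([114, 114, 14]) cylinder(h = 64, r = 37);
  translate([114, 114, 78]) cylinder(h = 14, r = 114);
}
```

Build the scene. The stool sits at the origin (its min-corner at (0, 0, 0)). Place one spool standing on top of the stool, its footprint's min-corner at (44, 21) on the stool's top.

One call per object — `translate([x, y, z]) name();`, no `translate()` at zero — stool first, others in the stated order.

stool();
translate([44, 21, 380]) spool();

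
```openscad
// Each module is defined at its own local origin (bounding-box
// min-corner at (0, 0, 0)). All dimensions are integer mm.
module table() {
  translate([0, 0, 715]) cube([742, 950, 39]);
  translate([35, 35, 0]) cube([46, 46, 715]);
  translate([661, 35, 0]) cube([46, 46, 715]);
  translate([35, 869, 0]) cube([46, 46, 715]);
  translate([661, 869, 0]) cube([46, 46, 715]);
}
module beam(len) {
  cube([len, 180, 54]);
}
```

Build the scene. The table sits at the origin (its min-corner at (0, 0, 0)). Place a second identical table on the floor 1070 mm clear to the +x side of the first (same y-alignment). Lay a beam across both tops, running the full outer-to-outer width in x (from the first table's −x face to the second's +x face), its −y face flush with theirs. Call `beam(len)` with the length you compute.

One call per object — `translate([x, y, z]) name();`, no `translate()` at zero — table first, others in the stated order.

table();
translate([1812, 0, 0]) table();
translate([0, 0, 754]) beam(2554);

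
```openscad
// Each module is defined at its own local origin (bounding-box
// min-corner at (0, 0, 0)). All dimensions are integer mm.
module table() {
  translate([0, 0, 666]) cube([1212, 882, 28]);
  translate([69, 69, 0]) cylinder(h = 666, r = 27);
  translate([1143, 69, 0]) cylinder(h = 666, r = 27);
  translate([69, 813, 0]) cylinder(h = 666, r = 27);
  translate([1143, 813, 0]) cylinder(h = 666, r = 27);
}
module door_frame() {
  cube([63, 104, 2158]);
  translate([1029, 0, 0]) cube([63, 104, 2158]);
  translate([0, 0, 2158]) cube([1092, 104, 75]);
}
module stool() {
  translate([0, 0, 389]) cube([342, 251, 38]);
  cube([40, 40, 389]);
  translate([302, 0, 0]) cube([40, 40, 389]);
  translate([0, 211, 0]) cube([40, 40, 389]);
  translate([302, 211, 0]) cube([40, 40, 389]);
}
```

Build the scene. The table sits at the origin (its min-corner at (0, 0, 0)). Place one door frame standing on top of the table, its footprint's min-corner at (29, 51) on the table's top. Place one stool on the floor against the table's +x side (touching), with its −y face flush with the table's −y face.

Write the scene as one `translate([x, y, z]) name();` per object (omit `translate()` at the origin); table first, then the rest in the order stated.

table();
translate([29, 51, 694]) door_frame();
translate([1212, 0, 0]) stool();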